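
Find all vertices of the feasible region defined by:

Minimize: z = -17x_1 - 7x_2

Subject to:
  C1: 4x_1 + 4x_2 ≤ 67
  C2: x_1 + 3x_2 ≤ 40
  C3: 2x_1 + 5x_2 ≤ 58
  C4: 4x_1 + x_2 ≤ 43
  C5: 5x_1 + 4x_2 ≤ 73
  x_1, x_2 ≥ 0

(0, 0), (10.75, 0), (9, 7), (7.824, 8.471), (0, 11.6)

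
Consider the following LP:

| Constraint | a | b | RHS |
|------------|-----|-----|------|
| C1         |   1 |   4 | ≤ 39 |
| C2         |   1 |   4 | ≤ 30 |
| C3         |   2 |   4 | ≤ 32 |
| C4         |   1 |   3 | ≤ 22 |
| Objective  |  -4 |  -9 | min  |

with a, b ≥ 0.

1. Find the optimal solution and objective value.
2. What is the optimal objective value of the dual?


1. a = 4, b = 6, z = -70
2. -70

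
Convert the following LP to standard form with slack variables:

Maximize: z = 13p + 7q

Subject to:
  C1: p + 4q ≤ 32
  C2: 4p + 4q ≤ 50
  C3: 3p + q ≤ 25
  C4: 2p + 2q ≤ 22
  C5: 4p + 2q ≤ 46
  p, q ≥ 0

max z = 13p + 7q

s.t.
  p + 4q + s1 = 32
  4p + 4q + s2 = 50
  3p + q + s3 = 25
  2p + 2q + s4 = 22
  4p + 2q + s5 = 46
  p, q, s1, s2, s3, s4, s5 ≥ 0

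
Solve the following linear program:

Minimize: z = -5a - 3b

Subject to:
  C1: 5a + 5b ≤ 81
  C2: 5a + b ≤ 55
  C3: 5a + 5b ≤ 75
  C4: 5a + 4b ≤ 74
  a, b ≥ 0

Evaluate the objective at each vertex of the feasible region:
  z(0, 0) = 0
  z(11, 0) = -55
  z(10, 5) = -65  ←
  z(0, 15) = -45
The minimum is at a = 10, b = 5.

a = 10, b = 5, z = -65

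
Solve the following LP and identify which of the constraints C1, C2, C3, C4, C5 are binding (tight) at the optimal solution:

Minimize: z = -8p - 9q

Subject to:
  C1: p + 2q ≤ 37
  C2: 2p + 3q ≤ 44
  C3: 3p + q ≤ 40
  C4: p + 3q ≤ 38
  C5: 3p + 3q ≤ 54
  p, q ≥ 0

At p = 10, q = 8, compute slack b - a·x for each constraint:
  C1: 37 − 26 = 11  (slack)
  C2: 44 − 44 = 0  (binding)
  C3: 40 − 38 = 2  (slack)
  C4: 38 − 34 = 4  (slack)
  C5: 54 − 54 = 0  (binding)

Optimal: p = 10, q = 8
Binding: C2, C5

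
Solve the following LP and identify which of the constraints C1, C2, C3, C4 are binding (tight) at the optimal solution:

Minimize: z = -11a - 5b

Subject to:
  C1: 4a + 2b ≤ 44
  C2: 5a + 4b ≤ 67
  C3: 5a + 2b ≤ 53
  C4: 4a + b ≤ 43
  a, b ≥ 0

At a = 9, b = 4, compute slack b - a·x for each constraint:
  C1: 44 − 44 = 0  (binding)
  C2: 67 − 61 = 6  (slack)
  C3: 53 − 53 = 0  (binding)
  C4: 43 − 40 = 3  (slack)

Optimal: a = 9, b = 4
Binding: C1, C3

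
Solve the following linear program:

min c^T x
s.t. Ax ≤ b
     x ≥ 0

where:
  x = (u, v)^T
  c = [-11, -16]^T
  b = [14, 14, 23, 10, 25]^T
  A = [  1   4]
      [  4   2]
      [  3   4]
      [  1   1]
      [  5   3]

Evaluate the objective at each vertex of the feasible region:
  z(0, 0) = 0
  z(3.5, 0) = -38.5
  z(2, 3) = -70  ←
  z(0, 3.5) = -56
The minimum is at u = 2, v = 3.

u = 2, v = 3, z = -70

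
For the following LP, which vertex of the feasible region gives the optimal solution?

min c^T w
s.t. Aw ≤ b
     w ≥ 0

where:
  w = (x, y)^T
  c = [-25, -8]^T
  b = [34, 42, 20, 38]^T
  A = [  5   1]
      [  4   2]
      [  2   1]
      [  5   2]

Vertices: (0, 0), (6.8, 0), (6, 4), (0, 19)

Evaluate the objective at each vertex of the feasible region:
  z(0, 0) = 0
  z(6.8, 0) = -170
  z(6, 4) = -182  ←
  z(0, 19) = -152
The minimum is at x = 6, y = 4.

(6, 4)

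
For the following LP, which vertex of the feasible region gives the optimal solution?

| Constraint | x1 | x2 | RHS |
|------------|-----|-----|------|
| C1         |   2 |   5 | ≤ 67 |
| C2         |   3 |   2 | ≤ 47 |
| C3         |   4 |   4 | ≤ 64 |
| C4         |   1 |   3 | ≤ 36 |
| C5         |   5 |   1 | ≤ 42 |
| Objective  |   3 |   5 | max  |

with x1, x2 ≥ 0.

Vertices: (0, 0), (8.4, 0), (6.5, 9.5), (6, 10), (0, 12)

Evaluate the objective at each vertex of the feasible region:
  z(0, 0) = 0
  z(8.4, 0) = 25.2
  z(6.5, 9.5) = 67
  z(6, 10) = 68  ←
  z(0, 12) = 60
The maximum is at x1 = 6, x2 = 10.

(6, 10)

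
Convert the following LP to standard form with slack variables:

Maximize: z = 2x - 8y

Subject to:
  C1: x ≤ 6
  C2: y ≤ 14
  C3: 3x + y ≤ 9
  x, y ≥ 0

max z = 2x - 8y

s.t.
  x + s1 = 6
  y + s2 = 14
  3x + y + s3 = 9
  x, y, s1, s2, s3 ≥ 0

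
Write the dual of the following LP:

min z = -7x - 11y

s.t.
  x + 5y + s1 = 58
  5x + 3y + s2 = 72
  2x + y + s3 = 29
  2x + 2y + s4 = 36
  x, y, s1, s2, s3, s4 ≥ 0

Primal min cᵀx s.t. Ax ≤ b, x ≥ 0  →  Dual max −bᵀy s.t. Aᵀy ≥ −c, y ≥ 0.

Maximize: z = -58y1 - 72y2 - 29y3 - 36y4

Subject to:
  y1 + 5y2 + 2y3 + 2y4 ≥ 7
  5y1 + 3y2 + y3 + 2y4 ≥ 11
  y1, y2, y3, y4 ≥ 0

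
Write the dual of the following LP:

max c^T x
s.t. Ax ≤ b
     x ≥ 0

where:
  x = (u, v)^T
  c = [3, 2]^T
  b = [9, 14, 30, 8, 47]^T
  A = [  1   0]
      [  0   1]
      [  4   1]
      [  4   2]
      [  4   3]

Primal max cᵀx s.t. Ax ≤ b, x ≥ 0  →  Dual min bᵀy s.t. Aᵀy ≥ c, y ≥ 0.

Minimize: z = 9y1 + 14y2 + 30y3 + 8y4 + 47y5

Subject to:
  y1 + 4y3 + 4y4 + 4y5 ≥ 3
  y2 + y3 + 2y4 + 3y5 ≥ 2
  y1, y2, y3, y4, y5 ≥ 0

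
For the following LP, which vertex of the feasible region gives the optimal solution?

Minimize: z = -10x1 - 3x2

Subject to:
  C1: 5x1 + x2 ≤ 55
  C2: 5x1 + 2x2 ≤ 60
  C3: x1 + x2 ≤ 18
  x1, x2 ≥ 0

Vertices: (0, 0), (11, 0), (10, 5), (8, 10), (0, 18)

Evaluate the objective at each vertex of the feasible region:
  z(0, 0) = 0
  z(11, 0) = -110
  z(10, 5) = -115  ←
  z(8, 10) = -110
  z(0, 18) = -54
The minimum is at x1 = 10, x2 = 5.

(10, 5)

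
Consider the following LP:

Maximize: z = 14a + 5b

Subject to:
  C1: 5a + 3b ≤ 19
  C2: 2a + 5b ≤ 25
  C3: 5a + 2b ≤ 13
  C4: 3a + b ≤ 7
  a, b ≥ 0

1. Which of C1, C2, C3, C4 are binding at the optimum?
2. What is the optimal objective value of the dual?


1. C3, C4
2. 34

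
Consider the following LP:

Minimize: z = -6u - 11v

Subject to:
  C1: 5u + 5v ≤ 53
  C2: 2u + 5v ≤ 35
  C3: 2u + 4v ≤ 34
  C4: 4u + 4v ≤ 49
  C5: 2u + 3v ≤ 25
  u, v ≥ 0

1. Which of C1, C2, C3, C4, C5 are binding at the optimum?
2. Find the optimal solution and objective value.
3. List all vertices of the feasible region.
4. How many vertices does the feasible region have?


1. C2, C5
2. u = 5, v = 5, z = -85
3. (0, 0), (10.6, 0), (6.8, 3.8), (5, 5), (0, 7)
4. 5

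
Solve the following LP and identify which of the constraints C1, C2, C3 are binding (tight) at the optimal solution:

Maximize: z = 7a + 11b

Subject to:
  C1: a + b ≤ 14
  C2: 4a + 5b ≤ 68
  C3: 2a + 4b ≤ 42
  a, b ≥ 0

At a = 7, b = 7, compute slack b - a·x for each constraint:
  C1: 14 − 14 = 0  (binding)
  C2: 68 − 63 = 5  (slack)
  C3: 42 − 42 = 0  (binding)

Optimal: a = 7, b = 7
Binding: C1, C3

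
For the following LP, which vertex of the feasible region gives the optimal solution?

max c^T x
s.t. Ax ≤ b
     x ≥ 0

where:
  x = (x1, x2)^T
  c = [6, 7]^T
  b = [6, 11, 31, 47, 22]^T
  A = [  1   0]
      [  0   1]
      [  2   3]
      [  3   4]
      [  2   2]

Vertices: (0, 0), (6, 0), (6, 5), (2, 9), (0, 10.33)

Evaluate the objective at each vertex of the feasible region:
  z(0, 0) = 0
  z(6, 0) = 36
  z(6, 5) = 71
  z(2, 9) = 75  ←
  z(0, 10.33) = 72.33
The maximum is at x1 = 2, x2 = 9.

(2, 9)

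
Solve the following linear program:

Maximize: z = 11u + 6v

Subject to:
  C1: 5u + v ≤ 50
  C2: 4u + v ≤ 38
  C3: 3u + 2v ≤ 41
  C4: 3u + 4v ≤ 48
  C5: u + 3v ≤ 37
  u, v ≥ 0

Evaluate the objective at each vertex of the feasible region:
  z(0, 0) = 0
  z(9.5, 0) = 104.5
  z(8, 6) = 124  ←
  z(0, 12) = 72
The maximum is at u = 8, v = 6.

u = 8, v = 6, z = 124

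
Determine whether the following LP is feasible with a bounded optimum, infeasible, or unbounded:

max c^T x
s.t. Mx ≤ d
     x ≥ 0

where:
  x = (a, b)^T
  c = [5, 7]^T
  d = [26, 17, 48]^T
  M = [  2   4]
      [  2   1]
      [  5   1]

Feasible with a bounded optimal solution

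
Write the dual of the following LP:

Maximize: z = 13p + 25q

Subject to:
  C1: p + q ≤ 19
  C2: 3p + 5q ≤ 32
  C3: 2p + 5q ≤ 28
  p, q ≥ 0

Primal max cᵀx s.t. Ax ≤ b, x ≥ 0  →  Dual min bᵀy s.t. Aᵀy ≥ c, y ≥ 0.

Minimize: z = 19y1 + 32y2 + 28y3

Subject to:
  y1 + 3y2 + 2y3 ≥ 13
  y1 + 5y2 + 5y3 ≥ 25
  y1, y2, y3 ≥ 0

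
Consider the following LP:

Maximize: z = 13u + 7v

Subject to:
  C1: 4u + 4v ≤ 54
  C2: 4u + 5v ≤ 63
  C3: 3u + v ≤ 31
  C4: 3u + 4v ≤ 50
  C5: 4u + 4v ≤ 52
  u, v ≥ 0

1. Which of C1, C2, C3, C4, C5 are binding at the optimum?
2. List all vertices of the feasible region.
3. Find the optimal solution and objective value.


1. C3, C5
2. (0, 0), (10.33, 0), (9, 4), (2, 11), (0, 12.5)
3. u = 9, v = 4, z = 145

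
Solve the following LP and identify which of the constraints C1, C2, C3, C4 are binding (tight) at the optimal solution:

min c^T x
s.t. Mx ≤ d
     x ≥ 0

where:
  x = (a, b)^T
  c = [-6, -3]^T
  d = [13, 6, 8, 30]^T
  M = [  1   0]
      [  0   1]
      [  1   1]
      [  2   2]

At a = 8, b = 0, compute slack b - a·x for each constraint:
  C1: 13 − 8 = 5  (slack)
  C2: 6 − 0 = 6  (slack)
  C3: 8 − 8 = 0  (binding)
  C4: 30 − 16 = 14  (slack)

Optimal: a = 8, b = 0
Binding: C3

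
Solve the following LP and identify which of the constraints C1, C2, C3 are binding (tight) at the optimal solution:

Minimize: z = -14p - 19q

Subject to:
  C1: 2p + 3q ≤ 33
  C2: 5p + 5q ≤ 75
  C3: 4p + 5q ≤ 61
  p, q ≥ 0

At p = 9, q = 5, compute slack b - a·x for each constraint:
  C1: 33 − 33 = 0  (binding)
  C2: 75 − 70 = 5  (slack)
  C3: 61 − 61 = 0  (binding)

Optimal: p = 9, q = 5
Binding: C1, C3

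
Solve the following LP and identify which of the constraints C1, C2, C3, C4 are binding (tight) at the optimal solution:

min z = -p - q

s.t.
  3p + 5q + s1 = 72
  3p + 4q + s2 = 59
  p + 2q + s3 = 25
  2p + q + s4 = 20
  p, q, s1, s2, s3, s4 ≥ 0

At p = 5, q = 10, compute slack b - a·x for each constraint:
  C1: 72 − 65 = 7  (slack)
  C2: 59 − 55 = 4  (slack)
  C3: 25 − 25 = 0  (binding)
  C4: 20 − 20 = 0  (binding)

Optimal: p = 5, q = 10
Binding: C3, C4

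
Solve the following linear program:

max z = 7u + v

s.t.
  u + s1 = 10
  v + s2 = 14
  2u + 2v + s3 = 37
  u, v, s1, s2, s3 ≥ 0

Evaluate the objective at each vertex of the feasible region:
  z(0, 0) = 0
  z(10, 0) = 70
  z(10, 8.5) = 78.5  ←
  z(4.5, 14) = 45.5
  z(0, 14) = 14
The maximum is at u = 10, v = 8.5.

u = 10, v = 8.5, z = 78.5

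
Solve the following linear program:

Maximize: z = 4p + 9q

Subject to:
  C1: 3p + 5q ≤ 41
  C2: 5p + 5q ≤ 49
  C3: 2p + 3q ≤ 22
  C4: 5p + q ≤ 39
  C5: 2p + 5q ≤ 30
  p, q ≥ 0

Evaluate the objective at each vertex of the feasible region:
  z(0, 0) = 0
  z(7.8, 0) = 31.2
  z(7.308, 2.462) = 51.38
  z(5, 4) = 56  ←
  z(0, 6) = 54
The maximum is at p = 5, q = 4.

p = 5, q = 4, z = 56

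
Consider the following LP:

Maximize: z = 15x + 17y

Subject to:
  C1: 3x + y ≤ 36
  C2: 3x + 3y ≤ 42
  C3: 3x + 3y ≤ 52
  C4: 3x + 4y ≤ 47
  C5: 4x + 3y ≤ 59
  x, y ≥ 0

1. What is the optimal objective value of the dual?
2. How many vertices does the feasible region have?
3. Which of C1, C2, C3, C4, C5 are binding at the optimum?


1. 220
2. 5
3. C2, C4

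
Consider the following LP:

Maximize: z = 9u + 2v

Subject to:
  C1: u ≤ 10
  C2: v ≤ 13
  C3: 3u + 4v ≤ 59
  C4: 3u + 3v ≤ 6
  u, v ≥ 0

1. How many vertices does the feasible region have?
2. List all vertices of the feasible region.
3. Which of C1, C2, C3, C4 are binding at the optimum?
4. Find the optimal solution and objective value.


1. 3
2. (0, 0), (2, 0), (0, 2)
3. C4
4. u = 2, v = 0, z = 18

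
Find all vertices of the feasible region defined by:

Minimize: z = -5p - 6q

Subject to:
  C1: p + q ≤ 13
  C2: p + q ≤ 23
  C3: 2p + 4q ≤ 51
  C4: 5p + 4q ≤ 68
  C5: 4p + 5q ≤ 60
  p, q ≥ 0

(0, 0), (13, 0), (5, 8), (0, 12)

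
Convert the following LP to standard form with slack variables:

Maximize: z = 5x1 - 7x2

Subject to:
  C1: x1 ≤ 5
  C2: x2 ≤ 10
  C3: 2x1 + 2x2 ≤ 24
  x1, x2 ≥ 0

max z = 5x1 - 7x2

s.t.
  x1 + s1 = 5
  x2 + s2 = 10
  2x1 + 2x2 + s3 = 24
  x1, x2, s1, s2, s3 ≥ 0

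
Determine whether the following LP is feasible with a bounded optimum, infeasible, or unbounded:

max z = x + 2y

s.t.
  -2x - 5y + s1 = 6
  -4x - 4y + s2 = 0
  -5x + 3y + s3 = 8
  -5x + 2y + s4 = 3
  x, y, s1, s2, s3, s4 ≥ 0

Unbounded (objective can increase without bound)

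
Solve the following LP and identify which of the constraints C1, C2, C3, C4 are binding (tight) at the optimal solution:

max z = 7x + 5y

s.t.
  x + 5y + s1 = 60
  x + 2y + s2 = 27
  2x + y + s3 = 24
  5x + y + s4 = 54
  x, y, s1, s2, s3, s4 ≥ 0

At x = 7, y = 10, compute slack b - a·x for each constraint:
  C1: 60 − 57 = 3  (slack)
  C2: 27 − 27 = 0  (binding)
  C3: 24 − 24 = 0  (binding)
  C4: 54 − 45 = 9  (slack)

Optimal: x = 7, y = 10
Binding: C2, C3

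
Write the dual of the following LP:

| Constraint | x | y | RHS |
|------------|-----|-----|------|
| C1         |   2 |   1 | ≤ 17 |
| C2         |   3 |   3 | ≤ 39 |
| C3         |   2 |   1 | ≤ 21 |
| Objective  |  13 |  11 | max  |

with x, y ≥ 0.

Primal max cᵀx s.t. Ax ≤ b, x ≥ 0  →  Dual min bᵀy s.t. Aᵀy ≥ c, y ≥ 0.

Minimize: z = 17y1 + 39y2 + 21y3

Subject to:
  2y1 + 3y2 + 2y3 ≥ 13
  y1 + 3y2 + y3 ≥ 11
  y1, y2, y3 ≥ 0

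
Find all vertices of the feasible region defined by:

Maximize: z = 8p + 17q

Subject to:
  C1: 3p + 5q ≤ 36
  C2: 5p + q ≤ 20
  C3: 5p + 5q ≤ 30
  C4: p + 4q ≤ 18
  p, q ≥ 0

(0, 0), (4, 0), (3.5, 2.5), (2, 4), (0, 4.5)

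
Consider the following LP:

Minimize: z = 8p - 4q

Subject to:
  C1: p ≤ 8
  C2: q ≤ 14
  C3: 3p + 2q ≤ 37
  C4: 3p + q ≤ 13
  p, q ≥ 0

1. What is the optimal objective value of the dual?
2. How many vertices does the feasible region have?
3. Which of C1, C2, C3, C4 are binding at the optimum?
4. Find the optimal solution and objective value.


1. -52
2. 3
3. C4
4. p = 0, q = 13, z = -52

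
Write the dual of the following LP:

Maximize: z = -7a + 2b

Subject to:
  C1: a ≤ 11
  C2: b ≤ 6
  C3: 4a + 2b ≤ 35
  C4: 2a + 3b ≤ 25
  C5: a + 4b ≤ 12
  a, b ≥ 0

Primal max cᵀx s.t. Ax ≤ b, x ≥ 0  →  Dual min bᵀy s.t. Aᵀy ≥ c, y ≥ 0.

Minimize: z = 11y1 + 6y2 + 35y3 + 25y4 + 12y5

Subject to:
  y1 + 4y3 + 2y4 + y5 ≥ -7
  y2 + 2y3 + 3y4 + 4y5 ≥ 2
  y1, y2, y3, y4, y5 ≥ 0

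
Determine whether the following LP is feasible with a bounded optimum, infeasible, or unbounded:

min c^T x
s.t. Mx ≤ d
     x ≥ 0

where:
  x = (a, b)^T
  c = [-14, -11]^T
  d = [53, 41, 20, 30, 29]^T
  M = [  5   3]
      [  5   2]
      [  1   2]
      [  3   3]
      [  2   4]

Feasible with a bounded optimal solution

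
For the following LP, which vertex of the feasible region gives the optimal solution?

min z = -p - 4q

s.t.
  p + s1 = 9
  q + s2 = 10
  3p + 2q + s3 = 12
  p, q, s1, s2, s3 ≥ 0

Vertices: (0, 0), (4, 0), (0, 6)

Evaluate the objective at each vertex of the feasible region:
  z(0, 0) = 0
  z(4, 0) = -4
  z(0, 6) = -24  ←
The minimum is at p = 0, q = 6.

(0, 6)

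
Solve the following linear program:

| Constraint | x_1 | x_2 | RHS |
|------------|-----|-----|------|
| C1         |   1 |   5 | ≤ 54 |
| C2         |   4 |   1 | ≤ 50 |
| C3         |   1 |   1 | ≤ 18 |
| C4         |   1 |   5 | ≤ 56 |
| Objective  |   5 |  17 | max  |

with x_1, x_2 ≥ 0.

Evaluate the objective at each vertex of the feasible region:
  z(0, 0) = 0
  z(12.5, 0) = 62.5
  z(10.67, 7.333) = 178
  z(9, 9) = 198  ←
  z(0, 10.8) = 183.6
The maximum is at x_1 = 9, x_2 = 9.

x_1 = 9, x_2 = 9, z = 198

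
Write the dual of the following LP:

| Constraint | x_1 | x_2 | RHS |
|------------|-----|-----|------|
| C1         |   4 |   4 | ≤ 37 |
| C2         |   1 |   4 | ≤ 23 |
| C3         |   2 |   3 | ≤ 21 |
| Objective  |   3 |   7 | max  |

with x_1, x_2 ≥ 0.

Primal max cᵀx s.t. Ax ≤ b, x ≥ 0  →  Dual min bᵀy s.t. Aᵀy ≥ c, y ≥ 0.

Minimize: z = 37y1 + 23y2 + 21y3

Subject to:
  4y1 + y2 + 2y3 ≥ 3
  4y1 + 4y2 + 3y3 ≥ 7
  y1, y2, y3 ≥ 0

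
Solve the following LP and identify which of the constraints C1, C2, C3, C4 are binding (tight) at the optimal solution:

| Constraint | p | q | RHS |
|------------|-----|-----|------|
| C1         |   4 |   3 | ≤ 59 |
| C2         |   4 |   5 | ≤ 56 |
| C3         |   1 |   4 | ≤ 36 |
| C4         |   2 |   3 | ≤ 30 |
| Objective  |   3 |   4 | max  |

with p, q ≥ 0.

At p = 9, q = 4, compute slack b - a·x for each constraint:
  C1: 59 − 48 = 11  (slack)
  C2: 56 − 56 = 0  (binding)
  C3: 36 − 25 = 11  (slack)
  C4: 30 − 30 = 0  (binding)

Optimal: p = 9, q = 4
Binding: C2, C4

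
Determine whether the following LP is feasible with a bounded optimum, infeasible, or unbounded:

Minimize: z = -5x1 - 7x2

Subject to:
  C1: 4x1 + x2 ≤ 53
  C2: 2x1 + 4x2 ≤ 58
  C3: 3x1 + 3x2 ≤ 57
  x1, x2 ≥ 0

Feasible with a bounded optimal solution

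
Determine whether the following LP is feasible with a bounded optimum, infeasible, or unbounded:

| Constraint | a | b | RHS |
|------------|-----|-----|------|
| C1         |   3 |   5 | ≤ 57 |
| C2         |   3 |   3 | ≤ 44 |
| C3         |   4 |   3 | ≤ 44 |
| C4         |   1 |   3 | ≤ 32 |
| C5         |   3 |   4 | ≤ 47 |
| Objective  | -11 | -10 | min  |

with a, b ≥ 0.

Feasible with a bounded optimal solution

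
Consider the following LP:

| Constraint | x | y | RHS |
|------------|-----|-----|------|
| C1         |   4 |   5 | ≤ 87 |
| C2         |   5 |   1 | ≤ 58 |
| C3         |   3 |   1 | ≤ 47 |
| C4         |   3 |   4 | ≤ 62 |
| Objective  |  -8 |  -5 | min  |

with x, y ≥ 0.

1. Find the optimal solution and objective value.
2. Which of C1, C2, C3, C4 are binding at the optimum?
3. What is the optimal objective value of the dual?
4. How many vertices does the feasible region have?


1. x = 10, y = 8, z = -120
2. C2, C4
3. -120
4. 4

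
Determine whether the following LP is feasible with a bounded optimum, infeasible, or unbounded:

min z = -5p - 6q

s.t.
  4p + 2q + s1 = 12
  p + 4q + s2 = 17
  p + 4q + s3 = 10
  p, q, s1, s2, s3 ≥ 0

Feasible with a bounded optimal solution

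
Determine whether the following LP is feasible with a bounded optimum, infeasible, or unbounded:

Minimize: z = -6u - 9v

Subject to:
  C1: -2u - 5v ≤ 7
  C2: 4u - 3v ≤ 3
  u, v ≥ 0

Unbounded (objective can decrease without bound)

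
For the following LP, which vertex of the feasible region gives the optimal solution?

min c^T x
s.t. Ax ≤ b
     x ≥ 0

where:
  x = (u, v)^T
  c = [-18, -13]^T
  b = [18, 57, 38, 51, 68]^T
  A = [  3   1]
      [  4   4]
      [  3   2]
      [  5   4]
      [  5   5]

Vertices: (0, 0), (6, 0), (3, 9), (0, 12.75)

Evaluate the objective at each vertex of the feasible region:
  z(0, 0) = 0
  z(6, 0) = -108
  z(3, 9) = -171  ←
  z(0, 12.75) = -165.8
The minimum is at u = 3, v = 9.

(3, 9)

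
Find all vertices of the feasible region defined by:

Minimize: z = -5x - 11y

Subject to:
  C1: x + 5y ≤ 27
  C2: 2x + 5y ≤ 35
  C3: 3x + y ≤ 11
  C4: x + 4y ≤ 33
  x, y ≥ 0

(0, 0), (3.667, 0), (2, 5), (0, 5.4)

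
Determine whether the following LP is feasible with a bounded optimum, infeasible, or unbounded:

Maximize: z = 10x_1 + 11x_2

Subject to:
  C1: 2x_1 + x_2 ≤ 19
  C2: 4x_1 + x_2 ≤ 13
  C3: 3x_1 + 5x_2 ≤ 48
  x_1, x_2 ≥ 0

Feasible with a bounded optimal solution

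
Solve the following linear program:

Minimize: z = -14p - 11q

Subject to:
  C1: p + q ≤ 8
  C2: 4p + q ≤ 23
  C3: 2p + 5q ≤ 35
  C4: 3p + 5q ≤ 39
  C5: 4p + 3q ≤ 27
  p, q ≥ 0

Evaluate the objective at each vertex of the feasible region:
  z(0, 0) = 0
  z(5.75, 0) = -80.5
  z(5.25, 2) = -95.5
  z(3, 5) = -97  ←
  z(1.667, 6.333) = -93
  z(0, 7) = -77
The minimum is at p = 3, q = 5.

p = 3, q = 5, z = -97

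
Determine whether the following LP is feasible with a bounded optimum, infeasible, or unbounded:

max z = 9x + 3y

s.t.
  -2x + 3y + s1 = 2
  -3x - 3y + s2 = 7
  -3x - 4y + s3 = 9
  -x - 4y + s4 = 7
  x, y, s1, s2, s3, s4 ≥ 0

Unbounded (objective can increase without bound)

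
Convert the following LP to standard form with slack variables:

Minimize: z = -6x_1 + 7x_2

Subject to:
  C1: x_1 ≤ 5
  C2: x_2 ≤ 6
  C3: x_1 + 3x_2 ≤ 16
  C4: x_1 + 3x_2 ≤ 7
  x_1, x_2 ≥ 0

min z = -6x_1 + 7x_2

s.t.
  x_1 + s1 = 5
  x_2 + s2 = 6
  x_1 + 3x_2 + s3 = 16
  x_1 + 3x_2 + s4 = 7
  x_1, x_2, s1, s2, s3, s4 ≥ 0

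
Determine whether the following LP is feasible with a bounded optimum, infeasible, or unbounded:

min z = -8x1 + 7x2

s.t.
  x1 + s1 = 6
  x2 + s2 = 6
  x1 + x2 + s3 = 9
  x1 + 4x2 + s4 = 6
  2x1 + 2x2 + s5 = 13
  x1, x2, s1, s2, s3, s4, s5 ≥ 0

Feasible with a bounded optimal solution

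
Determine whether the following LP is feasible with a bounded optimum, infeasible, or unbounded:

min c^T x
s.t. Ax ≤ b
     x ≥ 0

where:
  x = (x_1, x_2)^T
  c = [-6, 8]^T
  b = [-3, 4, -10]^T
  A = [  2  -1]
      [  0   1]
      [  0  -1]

Infeasible (no feasible solution exists)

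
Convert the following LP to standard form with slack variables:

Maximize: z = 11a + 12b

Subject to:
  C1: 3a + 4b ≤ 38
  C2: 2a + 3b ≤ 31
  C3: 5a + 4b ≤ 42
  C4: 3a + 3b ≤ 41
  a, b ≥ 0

max z = 11a + 12b

s.t.
  3a + 4b + s1 = 38
  2a + 3b + s2 = 31
  5a + 4b + s3 = 42
  3a + 3b + s4 = 41
  a, b, s1, s2, s3, s4 ≥ 0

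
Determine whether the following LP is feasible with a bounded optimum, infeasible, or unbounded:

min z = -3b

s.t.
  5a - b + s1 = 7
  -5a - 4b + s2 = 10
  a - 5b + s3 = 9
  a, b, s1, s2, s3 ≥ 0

Unbounded (objective can decrease without bound)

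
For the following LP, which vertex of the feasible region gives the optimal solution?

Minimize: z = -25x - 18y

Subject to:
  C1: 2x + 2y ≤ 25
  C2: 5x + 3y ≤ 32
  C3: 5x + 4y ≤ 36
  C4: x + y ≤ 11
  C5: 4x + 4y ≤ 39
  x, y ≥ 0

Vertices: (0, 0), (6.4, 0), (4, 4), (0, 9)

Evaluate the objective at each vertex of the feasible region:
  z(0, 0) = 0
  z(6.4, 0) = -160
  z(4, 4) = -172  ←
  z(0, 9) = -162
The minimum is at x = 4, y = 4.

(4, 4)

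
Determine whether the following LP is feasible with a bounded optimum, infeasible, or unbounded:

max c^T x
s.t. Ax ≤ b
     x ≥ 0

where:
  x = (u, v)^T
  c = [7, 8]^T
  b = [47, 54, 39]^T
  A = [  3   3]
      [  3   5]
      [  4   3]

Feasible with a bounded optimal solution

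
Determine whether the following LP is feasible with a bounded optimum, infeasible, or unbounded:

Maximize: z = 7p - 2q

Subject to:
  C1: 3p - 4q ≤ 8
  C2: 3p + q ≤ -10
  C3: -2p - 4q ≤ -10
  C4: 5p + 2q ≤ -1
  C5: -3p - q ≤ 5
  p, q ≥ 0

Infeasible (no feasible solution exists)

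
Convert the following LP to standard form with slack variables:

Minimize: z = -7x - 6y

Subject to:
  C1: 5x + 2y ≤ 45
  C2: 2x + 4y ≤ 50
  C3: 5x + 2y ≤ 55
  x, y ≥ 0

min z = -7x - 6y

s.t.
  5x + 2y + s1 = 45
  2x + 4y + s2 = 50
  5x + 2y + s3 = 55
  x, y, s1, s2, s3 ≥ 0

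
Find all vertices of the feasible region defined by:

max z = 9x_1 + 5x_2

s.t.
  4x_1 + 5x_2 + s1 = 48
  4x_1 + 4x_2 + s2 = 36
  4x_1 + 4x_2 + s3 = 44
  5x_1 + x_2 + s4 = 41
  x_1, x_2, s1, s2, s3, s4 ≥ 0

(0, 0), (8.2, 0), (8, 1), (0, 9)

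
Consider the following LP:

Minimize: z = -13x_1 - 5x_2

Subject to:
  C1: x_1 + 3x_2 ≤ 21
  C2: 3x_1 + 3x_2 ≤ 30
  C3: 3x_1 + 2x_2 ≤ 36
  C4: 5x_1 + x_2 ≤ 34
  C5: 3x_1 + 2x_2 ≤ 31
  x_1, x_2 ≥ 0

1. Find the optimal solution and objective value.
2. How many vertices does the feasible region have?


1. x_1 = 6, x_2 = 4, z = -98
2. 5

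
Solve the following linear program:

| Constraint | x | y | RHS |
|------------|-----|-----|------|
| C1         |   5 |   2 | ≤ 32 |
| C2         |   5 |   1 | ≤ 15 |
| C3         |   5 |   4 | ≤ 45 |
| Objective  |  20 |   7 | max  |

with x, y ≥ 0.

Evaluate the objective at each vertex of the feasible region:
  z(0, 0) = 0
  z(3, 0) = 60
  z(1, 10) = 90  ←
  z(0, 11.25) = 78.75
The maximum is at x = 1, y = 10.

x = 1, y = 10, z = 90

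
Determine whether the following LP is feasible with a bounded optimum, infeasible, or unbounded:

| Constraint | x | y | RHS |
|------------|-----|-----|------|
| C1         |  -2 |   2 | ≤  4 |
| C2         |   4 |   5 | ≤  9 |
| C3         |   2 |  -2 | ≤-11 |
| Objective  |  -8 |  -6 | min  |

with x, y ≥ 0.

Infeasible (no feasible solution exists)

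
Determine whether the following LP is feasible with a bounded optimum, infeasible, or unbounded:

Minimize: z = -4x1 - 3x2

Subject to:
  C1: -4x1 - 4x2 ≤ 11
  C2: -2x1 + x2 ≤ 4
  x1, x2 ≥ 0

Unbounded (objective can decrease without bound)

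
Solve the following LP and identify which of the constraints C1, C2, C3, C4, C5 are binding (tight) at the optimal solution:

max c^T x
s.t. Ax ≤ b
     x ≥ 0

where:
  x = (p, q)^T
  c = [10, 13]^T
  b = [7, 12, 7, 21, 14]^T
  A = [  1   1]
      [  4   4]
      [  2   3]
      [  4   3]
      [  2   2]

At p = 2, q = 1, compute slack b - a·x for each constraint:
  C1: 7 − 3 = 4  (slack)
  C2: 12 − 12 = 0  (binding)
  C3: 7 − 7 = 0  (binding)
  C4: 21 − 11 = 10  (slack)
  C5: 14 − 6 = 8  (slack)

Optimal: p = 2, q = 1
Binding: C2, C3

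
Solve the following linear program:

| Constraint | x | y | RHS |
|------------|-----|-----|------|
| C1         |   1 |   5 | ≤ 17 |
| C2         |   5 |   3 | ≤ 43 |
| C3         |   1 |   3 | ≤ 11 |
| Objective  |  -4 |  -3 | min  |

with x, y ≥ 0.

Evaluate the objective at each vertex of the feasible region:
  z(0, 0) = 0
  z(8.6, 0) = -34.4
  z(8, 1) = -35  ←
  z(2, 3) = -17
  z(0, 3.4) = -10.2
The minimum is at x = 8, y = 1.

x = 8, y = 1, z = -35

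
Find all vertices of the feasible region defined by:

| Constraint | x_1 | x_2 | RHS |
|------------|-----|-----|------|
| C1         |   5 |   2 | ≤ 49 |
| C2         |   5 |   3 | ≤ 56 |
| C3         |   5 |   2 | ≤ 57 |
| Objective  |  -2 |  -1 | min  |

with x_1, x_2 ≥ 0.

(0, 0), (9.8, 0), (7, 7), (0, 18.67)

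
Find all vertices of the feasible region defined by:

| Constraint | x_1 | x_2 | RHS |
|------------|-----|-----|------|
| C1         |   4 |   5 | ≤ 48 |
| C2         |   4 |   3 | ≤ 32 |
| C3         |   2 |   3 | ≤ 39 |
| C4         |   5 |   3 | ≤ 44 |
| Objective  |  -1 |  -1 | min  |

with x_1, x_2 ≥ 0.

(0, 0), (8, 0), (2, 8), (0, 9.6)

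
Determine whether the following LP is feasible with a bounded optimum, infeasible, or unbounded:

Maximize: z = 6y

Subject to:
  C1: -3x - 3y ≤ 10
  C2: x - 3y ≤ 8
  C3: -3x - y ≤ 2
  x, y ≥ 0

Unbounded (objective can increase without bound)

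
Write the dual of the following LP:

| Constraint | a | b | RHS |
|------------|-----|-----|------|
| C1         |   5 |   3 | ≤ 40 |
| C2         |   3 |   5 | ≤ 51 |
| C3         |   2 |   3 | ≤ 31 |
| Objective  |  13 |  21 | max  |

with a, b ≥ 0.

Primal max cᵀx s.t. Ax ≤ b, x ≥ 0  →  Dual min bᵀy s.t. Aᵀy ≥ c, y ≥ 0.

Minimize: z = 40y1 + 51y2 + 31y3

Subject to:
  5y1 + 3y2 + 2y3 ≥ 13
  3y1 + 5y2 + 3y3 ≥ 21
  y1, y2, y3 ≥ 0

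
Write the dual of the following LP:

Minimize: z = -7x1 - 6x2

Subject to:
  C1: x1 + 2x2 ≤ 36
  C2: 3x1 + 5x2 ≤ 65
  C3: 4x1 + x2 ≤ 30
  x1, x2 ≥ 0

Primal min cᵀx s.t. Ax ≤ b, x ≥ 0  →  Dual max −bᵀy s.t. Aᵀy ≥ −c, y ≥ 0.

Maximize: z = -36y1 - 65y2 - 30y3

Subject to:
  y1 + 3y2 + 4y3 ≥ 7
  2y1 + 5y2 + y3 ≥ 6
  y1, y2, y3 ≥ 0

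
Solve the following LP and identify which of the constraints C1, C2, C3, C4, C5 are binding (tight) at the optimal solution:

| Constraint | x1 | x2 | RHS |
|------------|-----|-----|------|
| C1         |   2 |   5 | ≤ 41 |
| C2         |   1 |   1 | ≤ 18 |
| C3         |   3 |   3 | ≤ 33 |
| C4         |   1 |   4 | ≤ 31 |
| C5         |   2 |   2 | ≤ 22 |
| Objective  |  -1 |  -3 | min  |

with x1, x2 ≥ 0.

At x1 = 3, x2 = 7, compute slack b - a·x for each constraint:
  C1: 41 − 41 = 0  (binding)
  C2: 18 − 10 = 8  (slack)
  C3: 33 − 30 = 3  (slack)
  C4: 31 − 31 = 0  (binding)
  C5: 22 − 20 = 2  (slack)

Optimal: x1 = 3, x2 = 7
Binding: C1, C4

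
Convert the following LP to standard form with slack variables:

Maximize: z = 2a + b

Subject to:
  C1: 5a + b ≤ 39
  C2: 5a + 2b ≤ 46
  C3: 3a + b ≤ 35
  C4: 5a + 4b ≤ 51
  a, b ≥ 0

max z = 2a + b

s.t.
  5a + b + s1 = 39
  5a + 2b + s2 = 46
  3a + b + s3 = 35
  5a + 4b + s4 = 51
  a, b, s1, s2, s3, s4 ≥ 0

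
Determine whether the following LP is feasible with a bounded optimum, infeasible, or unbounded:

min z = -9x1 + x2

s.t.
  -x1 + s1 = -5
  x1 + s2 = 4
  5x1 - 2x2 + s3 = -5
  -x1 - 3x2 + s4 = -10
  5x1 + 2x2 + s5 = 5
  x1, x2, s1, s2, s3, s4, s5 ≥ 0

Infeasible (no feasible solution exists)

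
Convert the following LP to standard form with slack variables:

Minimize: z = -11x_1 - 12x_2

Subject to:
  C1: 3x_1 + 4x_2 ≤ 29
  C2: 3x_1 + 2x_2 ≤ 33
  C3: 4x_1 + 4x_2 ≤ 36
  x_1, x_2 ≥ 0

min z = -11x_1 - 12x_2

s.t.
  3x_1 + 4x_2 + s1 = 29
  3x_1 + 2x_2 + s2 = 33
  4x_1 + 4x_2 + s3 = 36
  x_1, x_2, s1, s2, s3 ≥ 0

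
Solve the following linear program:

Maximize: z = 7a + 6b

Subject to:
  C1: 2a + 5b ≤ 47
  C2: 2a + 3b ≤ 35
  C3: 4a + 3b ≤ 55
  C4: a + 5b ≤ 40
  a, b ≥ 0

Evaluate the objective at each vertex of the feasible region:
  z(0, 0) = 0
  z(13.75, 0) = 96.25
  z(10, 5) = 100  ←
  z(8.5, 6) = 95.5
  z(7, 6.6) = 88.6
  z(0, 8) = 48
The maximum is at a = 10, b = 5.

a = 10, b = 5, z = 100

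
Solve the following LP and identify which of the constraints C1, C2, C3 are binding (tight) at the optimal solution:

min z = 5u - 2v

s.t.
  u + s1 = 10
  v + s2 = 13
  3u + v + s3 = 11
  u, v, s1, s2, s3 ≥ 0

At u = 0, v = 11, compute slack b - a·x for each constraint:
  C1: 10 − 0 = 10  (slack)
  C2: 13 − 11 = 2  (slack)
  C3: 11 − 11 = 0  (binding)

Optimal: u = 0, v = 11
Binding: C3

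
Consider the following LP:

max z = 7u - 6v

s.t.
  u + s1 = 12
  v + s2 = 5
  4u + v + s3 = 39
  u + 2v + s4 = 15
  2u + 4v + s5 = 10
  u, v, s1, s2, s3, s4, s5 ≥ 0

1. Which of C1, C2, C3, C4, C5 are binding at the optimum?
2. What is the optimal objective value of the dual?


1. C5
2. 35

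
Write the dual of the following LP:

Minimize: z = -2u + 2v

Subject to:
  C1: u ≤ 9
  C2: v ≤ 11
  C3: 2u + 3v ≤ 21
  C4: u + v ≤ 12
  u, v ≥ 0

Primal min cᵀx s.t. Ax ≤ b, x ≥ 0  →  Dual max −bᵀy s.t. Aᵀy ≥ −c, y ≥ 0.

Maximize: z = -9y1 - 11y2 - 21y3 - 12y4

Subject to:
  y1 + 2y3 + y4 ≥ 2
  y2 + 3y3 + y4 ≥ -2
  y1, y2, y3, y4 ≥ 0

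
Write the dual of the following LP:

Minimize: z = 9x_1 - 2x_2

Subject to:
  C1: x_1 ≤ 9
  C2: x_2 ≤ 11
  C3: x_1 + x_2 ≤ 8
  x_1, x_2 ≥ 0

Primal min cᵀx s.t. Ax ≤ b, x ≥ 0  →  Dual max −bᵀy s.t. Aᵀy ≥ −c, y ≥ 0.

Maximize: z = -9y1 - 11y2 - 8y3

Subject to:
  y1 + y3 ≥ -9
  y2 + y3 ≥ 2
  y1, y2, y3 ≥ 0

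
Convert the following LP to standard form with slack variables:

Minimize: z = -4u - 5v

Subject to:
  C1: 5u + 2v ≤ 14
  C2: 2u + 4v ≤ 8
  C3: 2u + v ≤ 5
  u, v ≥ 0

min z = -4u - 5v

s.t.
  5u + 2v + s1 = 14
  2u + 4v + s2 = 8
  2u + v + s3 = 5
  u, v, s1, s2, s3 ≥ 0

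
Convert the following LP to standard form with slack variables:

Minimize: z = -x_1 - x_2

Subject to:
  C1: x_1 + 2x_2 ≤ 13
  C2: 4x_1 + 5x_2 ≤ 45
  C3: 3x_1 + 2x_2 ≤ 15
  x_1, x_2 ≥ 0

min z = -x_1 - x_2

s.t.
  x_1 + 2x_2 + s1 = 13
  4x_1 + 5x_2 + s2 = 45
  3x_1 + 2x_2 + s3 = 15
  x_1, x_2, s1, s2, s3 ≥ 0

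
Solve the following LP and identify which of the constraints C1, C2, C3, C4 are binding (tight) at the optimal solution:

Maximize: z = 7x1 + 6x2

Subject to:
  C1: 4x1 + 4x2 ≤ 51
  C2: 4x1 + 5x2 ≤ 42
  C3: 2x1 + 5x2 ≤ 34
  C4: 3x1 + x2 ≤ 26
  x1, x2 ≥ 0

At x1 = 8, x2 = 2, compute slack b - a·x for each constraint:
  C1: 51 − 40 = 11  (slack)
  C2: 42 − 42 = 0  (binding)
  C3: 34 − 26 = 8  (slack)
  C4: 26 − 26 = 0  (binding)

Optimal: x1 = 8, x2 = 2
Binding: C2, C4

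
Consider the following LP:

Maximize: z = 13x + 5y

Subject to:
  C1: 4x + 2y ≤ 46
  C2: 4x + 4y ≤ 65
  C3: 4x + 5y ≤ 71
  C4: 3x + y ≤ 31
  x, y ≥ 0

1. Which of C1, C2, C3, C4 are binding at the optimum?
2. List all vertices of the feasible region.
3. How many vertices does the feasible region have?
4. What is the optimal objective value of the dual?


1. C1, C4
2. (0, 0), (10.33, 0), (8, 7), (7.333, 8.333), (0, 14.2)
3. 5
4. 139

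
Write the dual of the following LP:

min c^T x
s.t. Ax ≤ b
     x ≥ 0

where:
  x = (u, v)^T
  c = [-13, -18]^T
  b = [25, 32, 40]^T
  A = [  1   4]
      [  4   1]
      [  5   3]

Primal min cᵀx s.t. Ax ≤ b, x ≥ 0  →  Dual max −bᵀy s.t. Aᵀy ≥ −c, y ≥ 0.

Maximize: z = -25y1 - 32y2 - 40y3

Subject to:
  y1 + 4y2 + 5y3 ≥ 13
  4y1 + y2 + 3y3 ≥ 18
  y1, y2, y3 ≥ 0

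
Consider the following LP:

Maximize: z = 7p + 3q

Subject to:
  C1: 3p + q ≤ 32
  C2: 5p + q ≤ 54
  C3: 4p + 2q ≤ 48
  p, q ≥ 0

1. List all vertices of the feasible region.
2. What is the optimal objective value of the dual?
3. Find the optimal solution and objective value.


1. (0, 0), (10.67, 0), (8, 8), (0, 24)
2. 80
3. p = 8, q = 8, z = 80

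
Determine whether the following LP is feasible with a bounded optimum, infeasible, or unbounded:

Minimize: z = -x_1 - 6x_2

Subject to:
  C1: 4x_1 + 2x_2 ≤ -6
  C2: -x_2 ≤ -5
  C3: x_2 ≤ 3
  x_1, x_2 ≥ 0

Infeasible (no feasible solution exists)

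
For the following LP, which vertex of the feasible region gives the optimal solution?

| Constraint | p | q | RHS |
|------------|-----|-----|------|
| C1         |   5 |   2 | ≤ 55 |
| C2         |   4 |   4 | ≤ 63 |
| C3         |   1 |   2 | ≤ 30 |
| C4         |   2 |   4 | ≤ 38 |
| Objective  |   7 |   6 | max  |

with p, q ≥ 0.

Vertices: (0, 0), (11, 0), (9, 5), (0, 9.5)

Evaluate the objective at each vertex of the feasible region:
  z(0, 0) = 0
  z(11, 0) = 77
  z(9, 5) = 93  ←
  z(0, 9.5) = 57
The maximum is at p = 9, q = 5.

(9, 5)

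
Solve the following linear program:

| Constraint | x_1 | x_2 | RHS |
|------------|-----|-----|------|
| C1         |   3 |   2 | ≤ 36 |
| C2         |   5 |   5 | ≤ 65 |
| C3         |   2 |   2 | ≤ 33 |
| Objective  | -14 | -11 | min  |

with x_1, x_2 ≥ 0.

Evaluate the objective at each vertex of the feasible region:
  z(0, 0) = 0
  z(12, 0) = -168
  z(10, 3) = -173  ←
  z(0, 13) = -143
The minimum is at x_1 = 10, x_2 = 3.

x_1 = 10, x_2 = 3, z = -173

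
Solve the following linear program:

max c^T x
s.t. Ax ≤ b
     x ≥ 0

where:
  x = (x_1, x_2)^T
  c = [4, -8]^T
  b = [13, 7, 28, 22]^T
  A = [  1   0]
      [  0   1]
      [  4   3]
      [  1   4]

Evaluate the objective at each vertex of the feasible region:
  z(0, 0) = 0
  z(7, 0) = 28  ←
  z(3.538, 4.615) = -22.77
  z(0, 5.5) = -44
The maximum is at x_1 = 7, x_2 = 0.

x_1 = 7, x_2 = 0, z = 28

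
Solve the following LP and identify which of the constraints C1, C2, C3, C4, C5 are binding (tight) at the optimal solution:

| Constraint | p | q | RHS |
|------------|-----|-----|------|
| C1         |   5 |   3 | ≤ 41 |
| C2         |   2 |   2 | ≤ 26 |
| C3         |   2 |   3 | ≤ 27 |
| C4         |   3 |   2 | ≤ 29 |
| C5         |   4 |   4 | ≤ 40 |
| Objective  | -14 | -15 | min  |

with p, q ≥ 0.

At p = 3, q = 7, compute slack b - a·x for each constraint:
  C1: 41 − 36 = 5  (slack)
  C2: 26 − 20 = 6  (slack)
  C3: 27 − 27 = 0  (binding)
  C4: 29 − 23 = 6  (slack)
  C5: 40 − 40 = 0  (binding)

Optimal: p = 3, q = 7
Binding: C3, C5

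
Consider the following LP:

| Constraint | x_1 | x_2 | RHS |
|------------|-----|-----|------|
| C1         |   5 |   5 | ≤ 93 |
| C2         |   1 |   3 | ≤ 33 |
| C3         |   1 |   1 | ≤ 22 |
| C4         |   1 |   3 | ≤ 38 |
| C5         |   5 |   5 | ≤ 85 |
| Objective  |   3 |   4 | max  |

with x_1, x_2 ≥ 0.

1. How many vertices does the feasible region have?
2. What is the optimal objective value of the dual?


1. 4
2. 59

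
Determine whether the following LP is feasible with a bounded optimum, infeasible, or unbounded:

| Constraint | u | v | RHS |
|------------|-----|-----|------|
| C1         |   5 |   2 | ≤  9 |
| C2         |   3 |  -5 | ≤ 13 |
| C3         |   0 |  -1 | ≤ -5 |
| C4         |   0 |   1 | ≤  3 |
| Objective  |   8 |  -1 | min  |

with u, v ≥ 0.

Infeasible (no feasible solution exists)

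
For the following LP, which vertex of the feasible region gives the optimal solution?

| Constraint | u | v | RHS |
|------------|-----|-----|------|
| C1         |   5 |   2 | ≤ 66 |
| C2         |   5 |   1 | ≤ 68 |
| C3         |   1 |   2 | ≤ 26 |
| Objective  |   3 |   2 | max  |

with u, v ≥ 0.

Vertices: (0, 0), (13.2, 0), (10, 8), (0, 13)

Evaluate the objective at each vertex of the feasible region:
  z(0, 0) = 0
  z(13.2, 0) = 39.6
  z(10, 8) = 46  ←
  z(0, 13) = 26
The maximum is at u = 10, v = 8.

(10, 8)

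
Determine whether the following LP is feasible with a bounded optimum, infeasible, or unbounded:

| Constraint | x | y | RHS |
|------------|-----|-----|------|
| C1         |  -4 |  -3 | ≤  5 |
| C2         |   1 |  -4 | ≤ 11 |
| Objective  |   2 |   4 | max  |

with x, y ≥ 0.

Unbounded (objective can increase without bound)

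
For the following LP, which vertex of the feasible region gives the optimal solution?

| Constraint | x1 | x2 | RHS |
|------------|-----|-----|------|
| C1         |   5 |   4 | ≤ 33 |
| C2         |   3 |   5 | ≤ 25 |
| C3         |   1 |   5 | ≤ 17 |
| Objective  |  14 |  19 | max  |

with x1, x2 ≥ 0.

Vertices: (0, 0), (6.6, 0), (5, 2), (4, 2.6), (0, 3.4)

Evaluate the objective at each vertex of the feasible region:
  z(0, 0) = 0
  z(6.6, 0) = 92.4
  z(5, 2) = 108  ←
  z(4, 2.6) = 105.4
  z(0, 3.4) = 64.6
The maximum is at x1 = 5, x2 = 2.

(5, 2)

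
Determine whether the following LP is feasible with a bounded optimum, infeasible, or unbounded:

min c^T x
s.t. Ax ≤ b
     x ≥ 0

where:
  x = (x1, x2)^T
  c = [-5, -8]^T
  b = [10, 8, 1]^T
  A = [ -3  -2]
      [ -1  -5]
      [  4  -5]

Unbounded (objective can decrease without bound)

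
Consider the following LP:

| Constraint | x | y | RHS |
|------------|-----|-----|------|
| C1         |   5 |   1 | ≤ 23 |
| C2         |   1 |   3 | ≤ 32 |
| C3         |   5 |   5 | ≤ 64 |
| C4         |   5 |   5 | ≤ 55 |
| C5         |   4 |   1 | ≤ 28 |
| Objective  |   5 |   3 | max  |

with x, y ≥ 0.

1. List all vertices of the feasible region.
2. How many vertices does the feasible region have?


1. (0, 0), (4.6, 0), (3, 8), (0.5, 10.5), (0, 10.67)
2. 5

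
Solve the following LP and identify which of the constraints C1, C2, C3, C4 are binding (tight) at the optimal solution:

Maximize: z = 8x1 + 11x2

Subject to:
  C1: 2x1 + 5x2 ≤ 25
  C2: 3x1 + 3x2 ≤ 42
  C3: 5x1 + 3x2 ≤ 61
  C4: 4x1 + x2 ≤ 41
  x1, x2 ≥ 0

At x1 = 10, x2 = 1, compute slack b - a·x for each constraint:
  C1: 25 − 25 = 0  (binding)
  C2: 42 − 33 = 9  (slack)
  C3: 61 − 53 = 8  (slack)
  C4: 41 − 41 = 0  (binding)

Optimal: x1 = 10, x2 = 1
Binding: C1, C4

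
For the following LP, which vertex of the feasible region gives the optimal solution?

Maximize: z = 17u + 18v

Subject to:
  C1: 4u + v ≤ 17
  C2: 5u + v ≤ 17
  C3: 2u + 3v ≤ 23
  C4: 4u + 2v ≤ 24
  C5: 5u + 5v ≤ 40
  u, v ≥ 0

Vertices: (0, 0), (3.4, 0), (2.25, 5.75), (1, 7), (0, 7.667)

Evaluate the objective at each vertex of the feasible region:
  z(0, 0) = 0
  z(3.4, 0) = 57.8
  z(2.25, 5.75) = 141.8
  z(1, 7) = 143  ←
  z(0, 7.667) = 138
The maximum is at u = 1, v = 7.

(1, 7)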